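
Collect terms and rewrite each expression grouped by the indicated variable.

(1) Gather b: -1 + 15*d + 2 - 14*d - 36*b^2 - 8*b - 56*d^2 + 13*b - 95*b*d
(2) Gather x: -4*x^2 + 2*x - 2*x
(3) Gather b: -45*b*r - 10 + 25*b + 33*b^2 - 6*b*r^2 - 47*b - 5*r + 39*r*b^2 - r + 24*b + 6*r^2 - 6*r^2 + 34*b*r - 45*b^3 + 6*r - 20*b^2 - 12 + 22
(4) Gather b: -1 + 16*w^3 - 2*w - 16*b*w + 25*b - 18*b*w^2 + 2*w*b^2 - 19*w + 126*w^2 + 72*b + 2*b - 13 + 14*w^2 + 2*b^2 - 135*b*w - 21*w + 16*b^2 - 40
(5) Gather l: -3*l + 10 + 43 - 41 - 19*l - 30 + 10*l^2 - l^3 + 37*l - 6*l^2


(1) = -36*b^2 + b*(5 - 95*d) - 56*d^2 + d + 1
(2) = -4*x^2
(3) = -45*b^3 + b^2*(39*r + 13) + b*(-6*r^2 - 11*r + 2)
(4) = b^2*(2*w + 18) + b*(-18*w^2 - 151*w + 99) + 16*w^3 + 140*w^2 - 42*w - 54
(5) = -l^3 + 4*l^2 + 15*l - 18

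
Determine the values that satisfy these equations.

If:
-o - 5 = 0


Then:
o = -5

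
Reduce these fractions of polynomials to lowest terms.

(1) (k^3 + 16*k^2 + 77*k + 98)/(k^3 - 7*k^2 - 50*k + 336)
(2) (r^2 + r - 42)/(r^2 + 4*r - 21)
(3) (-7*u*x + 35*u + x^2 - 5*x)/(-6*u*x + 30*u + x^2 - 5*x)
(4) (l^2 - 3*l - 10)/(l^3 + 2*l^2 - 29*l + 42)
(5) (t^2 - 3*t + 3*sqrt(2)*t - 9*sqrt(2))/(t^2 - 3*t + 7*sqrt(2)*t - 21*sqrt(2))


(1) = (k^2 + 9*k + 14)/(k^2 - 14*k + 48)
(2) = (r - 6)/(r - 3)
(3) = (-7*u + x)/(-6*u + x)
(4) = (l^2 - 3*l - 10)/(l^3 + 2*l^2 - 29*l + 42)
(5) = (t + 3*sqrt(2))/(t + 7*sqrt(2))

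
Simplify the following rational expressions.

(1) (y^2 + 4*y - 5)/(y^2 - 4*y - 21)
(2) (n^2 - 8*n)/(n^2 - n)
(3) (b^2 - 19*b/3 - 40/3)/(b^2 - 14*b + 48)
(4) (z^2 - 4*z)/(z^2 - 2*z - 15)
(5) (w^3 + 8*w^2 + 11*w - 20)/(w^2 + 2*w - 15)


(1) = (y^2 + 4*y - 5)/(y^2 - 4*y - 21)
(2) = (n - 8)/(n - 1)
(3) = (3*b + 5)/(3*b - 18)
(4) = (z^2 - 4*z)/(z^2 - 2*z - 15)
(5) = (w^2 + 3*w - 4)/(w - 3)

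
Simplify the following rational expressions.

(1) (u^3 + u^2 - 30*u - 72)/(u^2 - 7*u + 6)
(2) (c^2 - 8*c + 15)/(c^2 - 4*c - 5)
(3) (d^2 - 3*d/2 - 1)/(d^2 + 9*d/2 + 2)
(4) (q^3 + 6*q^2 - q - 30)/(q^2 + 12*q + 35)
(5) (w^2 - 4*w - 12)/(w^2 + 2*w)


(1) = (u^2 + 7*u + 12)/(u - 1)
(2) = (c - 3)/(c + 1)
(3) = (d - 2)/(d + 4)
(4) = (q^2 + q - 6)/(q + 7)
(5) = (w - 6)/w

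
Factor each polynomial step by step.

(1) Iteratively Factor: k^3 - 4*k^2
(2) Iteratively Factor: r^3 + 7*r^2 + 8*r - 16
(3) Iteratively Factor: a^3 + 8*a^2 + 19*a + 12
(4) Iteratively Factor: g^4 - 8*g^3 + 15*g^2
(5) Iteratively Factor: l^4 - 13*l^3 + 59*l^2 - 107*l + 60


(1) = (k)*(k^2 - 4*k) = k^2*(k - 4)
(2) = (r + 4)*(r^2 + 3*r - 4) = (r + 4)^2*(r - 1)
(3) = (a + 4)*(a^2 + 4*a + 3) = (a + 3)*(a + 4)*(a + 1)
(4) = (g)*(g^3 - 8*g^2 + 15*g) = g*(g - 5)*(g^2 - 3*g) = g^2*(g - 5)*(g - 3)
(5) = (l - 4)*(l^3 - 9*l^2 + 23*l - 15) = (l - 4)*(l - 1)*(l^2 - 8*l + 15) = (l - 4)*(l - 3)*(l - 1)*(l - 5)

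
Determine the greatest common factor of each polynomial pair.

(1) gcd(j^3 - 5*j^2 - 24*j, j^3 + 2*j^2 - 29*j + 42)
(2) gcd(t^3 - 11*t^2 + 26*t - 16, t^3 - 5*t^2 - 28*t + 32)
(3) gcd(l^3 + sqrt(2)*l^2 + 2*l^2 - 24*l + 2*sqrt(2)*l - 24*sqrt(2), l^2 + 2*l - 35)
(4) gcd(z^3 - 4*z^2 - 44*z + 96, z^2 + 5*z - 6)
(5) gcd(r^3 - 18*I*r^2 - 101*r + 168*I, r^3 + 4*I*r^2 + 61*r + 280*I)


(1) = gcd(j*(j - 8)*(j + 3), (j - 3)*(j - 2)*(j + 7)) = 1
(2) = gcd((t - 8)*(t - 2)*(t - 1), (t - 8)*(t - 1)*(t + 4)) = t^2 - 9*t + 8
(3) = gcd((l - 4)*(l + 6)*(l + sqrt(2)), (l - 5)*(l + 7)) = 1
(4) = z + 6
(5) = gcd((r - 8*I)*(r - 7*I)*(r - 3*I), (r - 8*I)*(r + 5*I)*(r + 7*I)) = r - 8*I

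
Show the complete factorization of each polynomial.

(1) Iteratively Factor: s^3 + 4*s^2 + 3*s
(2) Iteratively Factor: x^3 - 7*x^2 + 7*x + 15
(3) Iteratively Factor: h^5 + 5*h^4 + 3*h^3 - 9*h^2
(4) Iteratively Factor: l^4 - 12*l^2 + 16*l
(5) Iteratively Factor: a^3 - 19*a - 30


(1) = (s + 1)*(s^2 + 3*s) = (s + 1)*(s + 3)*(s)
(2) = (x - 3)*(x^2 - 4*x - 5) = (x - 3)*(x + 1)*(x - 5)
(3) = (h + 3)*(h^4 + 2*h^3 - 3*h^2) = (h - 1)*(h + 3)*(h^3 + 3*h^2) = (h - 1)*(h + 3)^2*(h^2) = h*(h - 1)*(h + 3)^2*(h)
(4) = (l - 2)*(l^3 + 2*l^2 - 8*l) = l*(l - 2)*(l^2 + 2*l - 8) = l*(l - 2)*(l + 4)*(l - 2)
(5) = (a + 3)*(a^2 - 3*a - 10) = (a - 5)*(a + 3)*(a + 2)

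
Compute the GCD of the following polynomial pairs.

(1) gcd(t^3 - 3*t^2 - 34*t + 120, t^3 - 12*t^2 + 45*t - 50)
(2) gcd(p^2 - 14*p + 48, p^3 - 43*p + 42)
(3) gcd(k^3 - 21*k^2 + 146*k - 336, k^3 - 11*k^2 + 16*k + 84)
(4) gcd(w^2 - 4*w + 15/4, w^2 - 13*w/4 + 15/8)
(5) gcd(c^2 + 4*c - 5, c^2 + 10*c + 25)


(1) = gcd((t - 5)*(t - 4)*(t + 6), (t - 5)^2*(t - 2)) = t - 5
(2) = p - 6
(3) = k^2 - 13*k + 42
(4) = gcd((w - 5/2)*(w - 3/2), (w - 5/2)*(w - 3/4)) = w - 5/2
(5) = c + 5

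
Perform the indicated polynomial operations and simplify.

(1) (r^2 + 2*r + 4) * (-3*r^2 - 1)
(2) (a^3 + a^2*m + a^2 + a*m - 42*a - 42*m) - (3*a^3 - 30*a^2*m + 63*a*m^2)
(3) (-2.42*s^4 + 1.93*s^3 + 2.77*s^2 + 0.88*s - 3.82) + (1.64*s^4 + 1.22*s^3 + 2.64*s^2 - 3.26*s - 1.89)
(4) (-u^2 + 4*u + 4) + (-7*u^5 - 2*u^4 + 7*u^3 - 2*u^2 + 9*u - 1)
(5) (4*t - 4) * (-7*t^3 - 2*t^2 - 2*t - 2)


(1) = -3*r^4 - 6*r^3 - 13*r^2 - 2*r - 4
(2) = -2*a^3 + 31*a^2*m + a^2 - 63*a*m^2 + a*m - 42*a - 42*m
(3) = -0.78*s^4 + 3.15*s^3 + 5.41*s^2 - 2.38*s - 5.71
(4) = -7*u^5 - 2*u^4 + 7*u^3 - 3*u^2 + 13*u + 3
(5) = -28*t^4 + 20*t^3 + 8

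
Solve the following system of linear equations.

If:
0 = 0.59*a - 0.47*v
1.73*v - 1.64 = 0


Then:
a = 0.76
v = 0.95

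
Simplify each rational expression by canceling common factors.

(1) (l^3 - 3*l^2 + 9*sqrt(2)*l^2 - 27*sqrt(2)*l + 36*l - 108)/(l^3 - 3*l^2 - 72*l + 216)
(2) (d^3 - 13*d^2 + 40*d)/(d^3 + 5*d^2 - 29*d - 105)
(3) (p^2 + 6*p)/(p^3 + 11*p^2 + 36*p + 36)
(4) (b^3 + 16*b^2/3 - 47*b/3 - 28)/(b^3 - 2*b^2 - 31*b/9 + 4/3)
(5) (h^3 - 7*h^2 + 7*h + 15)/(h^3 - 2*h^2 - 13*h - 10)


(1) = (l + 3*sqrt(2))/(l - 6*sqrt(2))
(2) = (d^2 - 8*d)/(d^2 + 10*d + 21)
(3) = p/(p^2 + 5*p + 6)
(4) = (3*b + 21)/(3*b - 1)
(5) = (h - 3)/(h + 2)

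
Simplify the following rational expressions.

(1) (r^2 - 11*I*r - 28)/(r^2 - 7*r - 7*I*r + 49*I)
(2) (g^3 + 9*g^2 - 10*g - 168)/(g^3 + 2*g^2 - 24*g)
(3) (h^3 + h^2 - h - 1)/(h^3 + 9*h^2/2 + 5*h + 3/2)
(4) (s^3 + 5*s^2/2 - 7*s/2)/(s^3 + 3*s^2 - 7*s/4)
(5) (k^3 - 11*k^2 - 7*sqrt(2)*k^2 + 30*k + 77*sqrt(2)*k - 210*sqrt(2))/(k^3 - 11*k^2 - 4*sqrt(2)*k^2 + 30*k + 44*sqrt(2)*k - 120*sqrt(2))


(1) = (r - 4*I)/(r - 7)
(2) = (g + 7)/g
(3) = (2*h^2 - 2)/(2*h^2 + 7*h + 3)
(4) = (2*s - 2)/(2*s - 1)
(5) = (k - 7*sqrt(2))/(k - 4*sqrt(2))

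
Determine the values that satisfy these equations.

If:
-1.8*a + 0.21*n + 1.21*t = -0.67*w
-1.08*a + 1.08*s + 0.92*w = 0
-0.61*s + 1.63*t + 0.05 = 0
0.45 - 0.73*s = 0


Then:
a = 0.851851851851852*w + 0.616438356164384
n = 4.11111111111111*w + 4.13127953929702
s = 0.62
t = 0.20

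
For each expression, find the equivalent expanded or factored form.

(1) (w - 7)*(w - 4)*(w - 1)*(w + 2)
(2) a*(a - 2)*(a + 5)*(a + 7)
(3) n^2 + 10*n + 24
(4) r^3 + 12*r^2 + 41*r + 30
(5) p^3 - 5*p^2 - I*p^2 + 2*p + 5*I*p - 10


(1) = w^4 - 10*w^3 + 15*w^2 + 50*w - 56
(2) = a^4 + 10*a^3 + 11*a^2 - 70*a
(3) = (n + 4)*(n + 6)
(4) = (r + 1)*(r + 5)*(r + 6)
(5) = (p - 5)*(p - 2*I)*(p + I)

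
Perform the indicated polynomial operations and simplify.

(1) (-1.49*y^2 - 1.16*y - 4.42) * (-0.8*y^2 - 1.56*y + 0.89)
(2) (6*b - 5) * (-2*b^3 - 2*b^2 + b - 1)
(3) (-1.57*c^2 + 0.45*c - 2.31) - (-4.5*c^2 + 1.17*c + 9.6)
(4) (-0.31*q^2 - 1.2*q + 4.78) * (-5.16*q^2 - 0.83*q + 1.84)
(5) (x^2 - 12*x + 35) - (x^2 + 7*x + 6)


(1) = 1.192*y^4 + 3.2524*y^3 + 4.0195*y^2 + 5.8628*y - 3.9338
(2) = -12*b^4 - 2*b^3 + 16*b^2 - 11*b + 5
(3) = 2.93*c^2 - 0.72*c - 11.91
(4) = 1.5996*q^4 + 6.4493*q^3 - 24.2392*q^2 - 6.1754*q + 8.7952
(5) = 29 - 19*x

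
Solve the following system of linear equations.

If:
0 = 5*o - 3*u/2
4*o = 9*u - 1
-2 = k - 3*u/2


Then:
k = -47/26
o = 1/26
u = 5/39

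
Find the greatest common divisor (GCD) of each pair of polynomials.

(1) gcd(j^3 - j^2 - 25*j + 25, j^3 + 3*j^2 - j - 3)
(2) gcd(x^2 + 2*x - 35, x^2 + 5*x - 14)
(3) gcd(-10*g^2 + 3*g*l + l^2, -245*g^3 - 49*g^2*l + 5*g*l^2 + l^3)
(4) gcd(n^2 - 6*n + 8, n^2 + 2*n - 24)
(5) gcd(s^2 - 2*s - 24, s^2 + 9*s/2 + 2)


(1) = j - 1
(2) = gcd((x - 5)*(x + 7), (x - 2)*(x + 7)) = x + 7
(3) = gcd((-2*g + l)*(5*g + l), (-7*g + l)*(5*g + l)*(7*g + l)) = 5*g + l
(4) = n - 4
(5) = gcd((s - 6)*(s + 4), (s + 1/2)*(s + 4)) = s + 4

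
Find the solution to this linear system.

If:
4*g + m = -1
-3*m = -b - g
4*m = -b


Then:
b = 4/29
g = -7/29
m = -1/29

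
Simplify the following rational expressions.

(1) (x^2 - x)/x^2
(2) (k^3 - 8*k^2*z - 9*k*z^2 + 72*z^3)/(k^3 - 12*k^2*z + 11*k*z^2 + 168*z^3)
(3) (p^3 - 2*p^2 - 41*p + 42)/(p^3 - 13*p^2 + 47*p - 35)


(1) = (x - 1)/x
(2) = (-k + 3*z)/(-k + 7*z)
(3) = (p + 6)/(p - 5)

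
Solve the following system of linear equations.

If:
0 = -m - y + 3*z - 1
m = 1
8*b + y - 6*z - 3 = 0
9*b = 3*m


Then:
b = 1/3
m = 1
y = -13/3
z = -7/9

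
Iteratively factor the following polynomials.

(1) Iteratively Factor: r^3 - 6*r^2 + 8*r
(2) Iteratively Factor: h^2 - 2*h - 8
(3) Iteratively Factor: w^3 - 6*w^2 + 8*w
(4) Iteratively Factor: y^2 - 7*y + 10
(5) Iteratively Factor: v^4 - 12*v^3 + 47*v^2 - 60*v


(1) = (r)*(r^2 - 6*r + 8) = r*(r - 2)*(r - 4)
(2) = (h - 4)*(h + 2)
(3) = (w - 2)*(w^2 - 4*w) = (w - 4)*(w - 2)*(w)
(4) = (y - 2)*(y - 5)
(5) = (v - 3)*(v^3 - 9*v^2 + 20*v) = (v - 5)*(v - 3)*(v^2 - 4*v) = v*(v - 5)*(v - 3)*(v - 4)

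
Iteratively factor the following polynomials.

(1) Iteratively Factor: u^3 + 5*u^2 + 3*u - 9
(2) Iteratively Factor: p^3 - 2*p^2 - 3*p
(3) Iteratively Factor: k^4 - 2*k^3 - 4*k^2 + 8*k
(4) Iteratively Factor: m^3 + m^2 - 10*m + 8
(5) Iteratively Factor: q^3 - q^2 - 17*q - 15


(1) = (u + 3)*(u^2 + 2*u - 3) = (u - 1)*(u + 3)*(u + 3)
(2) = (p - 3)*(p^2 + p) = (p - 3)*(p + 1)*(p)
(3) = (k - 2)*(k^3 - 4*k) = (k - 2)^2*(k^2 + 2*k) = (k - 2)^2*(k + 2)*(k)
(4) = (m + 4)*(m^2 - 3*m + 2) = (m - 2)*(m + 4)*(m - 1)
(5) = (q + 3)*(q^2 - 4*q - 5) = (q + 1)*(q + 3)*(q - 5)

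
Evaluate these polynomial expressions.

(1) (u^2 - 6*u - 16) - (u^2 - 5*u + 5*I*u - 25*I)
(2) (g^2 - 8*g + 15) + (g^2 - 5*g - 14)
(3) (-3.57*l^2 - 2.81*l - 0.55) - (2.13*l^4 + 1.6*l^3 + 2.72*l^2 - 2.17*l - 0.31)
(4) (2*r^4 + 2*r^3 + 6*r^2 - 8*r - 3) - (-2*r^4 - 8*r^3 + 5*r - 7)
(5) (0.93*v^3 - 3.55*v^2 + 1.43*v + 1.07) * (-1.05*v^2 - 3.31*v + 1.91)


(1) = -u - 5*I*u - 16 + 25*I
(2) = 2*g^2 - 13*g + 1
(3) = -2.13*l^4 - 1.6*l^3 - 6.29*l^2 - 0.64*l - 0.24
(4) = 4*r^4 + 10*r^3 + 6*r^2 - 13*r + 4
(5) = -0.9765*v^5 + 0.6492*v^4 + 12.0253*v^3 - 12.6373*v^2 - 0.8104*v + 2.0437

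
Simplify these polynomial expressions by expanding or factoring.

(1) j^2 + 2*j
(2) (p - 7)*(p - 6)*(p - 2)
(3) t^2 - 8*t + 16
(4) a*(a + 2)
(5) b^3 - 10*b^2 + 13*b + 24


(1) = j*(j + 2)
(2) = p^3 - 15*p^2 + 68*p - 84
(3) = (t - 4)^2
(4) = a^2 + 2*a
(5) = (b - 8)*(b - 3)*(b + 1)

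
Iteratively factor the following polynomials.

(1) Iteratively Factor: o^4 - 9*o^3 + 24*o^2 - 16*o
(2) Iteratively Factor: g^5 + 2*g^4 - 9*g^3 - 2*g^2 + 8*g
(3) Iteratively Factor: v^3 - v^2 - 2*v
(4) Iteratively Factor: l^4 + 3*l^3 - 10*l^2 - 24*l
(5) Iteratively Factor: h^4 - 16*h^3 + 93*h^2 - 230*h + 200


(1) = (o - 1)*(o^3 - 8*o^2 + 16*o) = (o - 4)*(o - 1)*(o^2 - 4*o) = o*(o - 4)*(o - 1)*(o - 4)
(2) = (g - 2)*(g^4 + 4*g^3 - g^2 - 4*g) = (g - 2)*(g + 4)*(g^3 - g) = (g - 2)*(g - 1)*(g + 4)*(g^2 + g) = (g - 2)*(g - 1)*(g + 1)*(g + 4)*(g)
(3) = (v - 2)*(v^2 + v) = v*(v - 2)*(v + 1)
(4) = (l + 4)*(l^3 - l^2 - 6*l) = (l - 3)*(l + 4)*(l^2 + 2*l) = l*(l - 3)*(l + 4)*(l + 2)
(5) = (h - 5)*(h^3 - 11*h^2 + 38*h - 40) = (h - 5)*(h - 4)*(h^2 - 7*h + 10) = (h - 5)^2*(h - 4)*(h - 2)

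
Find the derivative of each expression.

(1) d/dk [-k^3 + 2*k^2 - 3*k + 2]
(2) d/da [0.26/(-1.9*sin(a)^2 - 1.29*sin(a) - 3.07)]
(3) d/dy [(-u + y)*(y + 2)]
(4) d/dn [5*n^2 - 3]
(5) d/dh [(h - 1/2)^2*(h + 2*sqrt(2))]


(1) = -3*k^2 + 4*k - 3
(2) = (0.988*sin(a) + 0.3354)*cos(a)/(1.9*sin(a)^2 + 1.29*sin(a) + 3.07)^2
(3) = -u + 2*y + 2
(4) = 10*n
(5) = (2*h - 1)*(6*h - 1 + 8*sqrt(2))/4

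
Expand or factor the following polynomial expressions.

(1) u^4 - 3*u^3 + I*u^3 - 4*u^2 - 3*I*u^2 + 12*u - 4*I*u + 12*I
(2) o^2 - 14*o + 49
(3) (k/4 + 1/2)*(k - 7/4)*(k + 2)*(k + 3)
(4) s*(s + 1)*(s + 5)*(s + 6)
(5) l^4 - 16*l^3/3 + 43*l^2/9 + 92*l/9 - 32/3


(1) = (u - 3)*(u - 2)*(u + 2)*(u + I)
(2) = (o - 7)^2
(3) = k^4/4 + 21*k^3/16 + 15*k^2/16 - 4*k - 21/4
(4) = s^4 + 12*s^3 + 41*s^2 + 30*s
(5) = (l - 3)*(l - 8/3)*(l - 1)*(l + 4/3)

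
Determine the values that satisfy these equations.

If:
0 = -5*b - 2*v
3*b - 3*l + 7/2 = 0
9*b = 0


Then:
b = 0
l = 7/6
v = 0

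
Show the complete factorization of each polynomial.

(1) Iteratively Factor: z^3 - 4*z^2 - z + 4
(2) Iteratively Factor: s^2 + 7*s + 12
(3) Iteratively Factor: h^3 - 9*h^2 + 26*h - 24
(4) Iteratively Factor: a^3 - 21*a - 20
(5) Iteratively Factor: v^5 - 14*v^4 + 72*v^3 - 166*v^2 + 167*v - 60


(1) = (z - 4)*(z^2 - 1) = (z - 4)*(z + 1)*(z - 1)
(2) = (s + 3)*(s + 4)
(3) = (h - 4)*(h^2 - 5*h + 6) = (h - 4)*(h - 2)*(h - 3)
(4) = (a + 1)*(a^2 - a - 20) = (a + 1)*(a + 4)*(a - 5)
(5) = (v - 3)*(v^4 - 11*v^3 + 39*v^2 - 49*v + 20) = (v - 3)*(v - 1)*(v^3 - 10*v^2 + 29*v - 20) = (v - 4)*(v - 3)*(v - 1)*(v^2 - 6*v + 5) = (v - 5)*(v - 4)*(v - 3)*(v - 1)*(v - 1)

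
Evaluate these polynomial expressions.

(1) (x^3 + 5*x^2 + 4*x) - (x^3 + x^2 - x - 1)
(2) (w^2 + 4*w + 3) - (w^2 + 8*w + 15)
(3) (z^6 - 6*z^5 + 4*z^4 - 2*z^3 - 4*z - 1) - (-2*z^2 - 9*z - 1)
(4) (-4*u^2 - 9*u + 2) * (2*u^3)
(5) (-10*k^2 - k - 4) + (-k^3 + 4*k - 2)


(1) = 4*x^2 + 5*x + 1
(2) = -4*w - 12
(3) = z^6 - 6*z^5 + 4*z^4 - 2*z^3 + 2*z^2 + 5*z
(4) = -8*u^5 - 18*u^4 + 4*u^3
(5) = -k^3 - 10*k^2 + 3*k - 6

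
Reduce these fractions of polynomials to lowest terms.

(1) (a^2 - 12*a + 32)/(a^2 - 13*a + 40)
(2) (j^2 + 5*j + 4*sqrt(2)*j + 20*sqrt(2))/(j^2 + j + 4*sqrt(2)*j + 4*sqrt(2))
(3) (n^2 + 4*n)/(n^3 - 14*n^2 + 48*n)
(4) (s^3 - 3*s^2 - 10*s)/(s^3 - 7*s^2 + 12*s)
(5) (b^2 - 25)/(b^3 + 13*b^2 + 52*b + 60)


(1) = (a - 4)/(a - 5)
(2) = (j + 5)/(j + 1)
(3) = (n + 4)/(n^2 - 14*n + 48)
(4) = (s^2 - 3*s - 10)/(s^2 - 7*s + 12)
(5) = (b - 5)/(b^2 + 8*b + 12)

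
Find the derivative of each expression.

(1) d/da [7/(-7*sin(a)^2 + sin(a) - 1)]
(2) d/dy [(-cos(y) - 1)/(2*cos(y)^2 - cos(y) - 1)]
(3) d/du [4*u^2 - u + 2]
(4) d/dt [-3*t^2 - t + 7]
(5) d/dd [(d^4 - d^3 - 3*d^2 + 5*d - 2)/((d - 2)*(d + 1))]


(1) = 7*(14*sin(a) - 1)*cos(a)/(7*sin(a)^2 - sin(a) + 1)^2
(2) = -2*(cos(y) + 2)*sin(y)*cos(y)/(cos(y) - cos(2*y))^2
(3) = 8*u - 1
(4) = -6*t - 1
(5) = 2*(d^5 - 2*d^4 - 3*d^3 + 2*d^2 + 8*d - 6)/(d^4 - 2*d^3 - 3*d^2 + 4*d + 4)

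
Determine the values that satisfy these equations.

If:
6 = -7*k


Then:
k = -6/7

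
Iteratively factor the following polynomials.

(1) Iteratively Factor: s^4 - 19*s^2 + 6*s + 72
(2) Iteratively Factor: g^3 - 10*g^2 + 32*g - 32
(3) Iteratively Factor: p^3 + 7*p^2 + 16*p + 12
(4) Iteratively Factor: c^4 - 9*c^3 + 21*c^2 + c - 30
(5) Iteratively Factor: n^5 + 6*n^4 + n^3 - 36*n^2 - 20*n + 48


(1) = (s + 4)*(s^3 - 4*s^2 - 3*s + 18) = (s - 3)*(s + 4)*(s^2 - s - 6) = (s - 3)^2*(s + 4)*(s + 2)
(2) = (g - 4)*(g^2 - 6*g + 8) = (g - 4)^2*(g - 2)
(3) = (p + 2)*(p^2 + 5*p + 6) = (p + 2)*(p + 3)*(p + 2)
(4) = (c - 2)*(c^3 - 7*c^2 + 7*c + 15) = (c - 5)*(c - 2)*(c^2 - 2*c - 3) = (c - 5)*(c - 3)*(c - 2)*(c + 1)
(5) = (n - 1)*(n^4 + 7*n^3 + 8*n^2 - 28*n - 48) = (n - 2)*(n - 1)*(n^3 + 9*n^2 + 26*n + 24) = (n - 2)*(n - 1)*(n + 3)*(n^2 + 6*n + 8) = (n - 2)*(n - 1)*(n + 2)*(n + 3)*(n + 4)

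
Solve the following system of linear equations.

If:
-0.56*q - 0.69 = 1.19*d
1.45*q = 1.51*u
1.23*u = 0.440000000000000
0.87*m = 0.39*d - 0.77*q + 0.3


Then:
d = -0.76
m = -0.32
q = 0.37
u = 0.36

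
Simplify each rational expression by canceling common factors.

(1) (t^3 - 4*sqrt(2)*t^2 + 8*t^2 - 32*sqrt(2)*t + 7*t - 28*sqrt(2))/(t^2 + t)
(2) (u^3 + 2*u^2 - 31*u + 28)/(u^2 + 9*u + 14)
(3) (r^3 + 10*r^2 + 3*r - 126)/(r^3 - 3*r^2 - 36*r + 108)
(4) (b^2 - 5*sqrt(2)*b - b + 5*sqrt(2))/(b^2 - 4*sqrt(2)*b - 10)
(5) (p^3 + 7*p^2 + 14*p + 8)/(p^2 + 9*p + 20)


(1) = (t^2 + t*(7 - 4*sqrt(2)) - 28*sqrt(2))/t
(2) = (u^2 - 5*u + 4)/(u + 2)
(3) = (r + 7)/(r - 6)
(4) = (b - 1)/(b + sqrt(2))
(5) = (p^2 + 3*p + 2)/(p + 5)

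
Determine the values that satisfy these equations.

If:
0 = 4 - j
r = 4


Then:
j = 4
r = 4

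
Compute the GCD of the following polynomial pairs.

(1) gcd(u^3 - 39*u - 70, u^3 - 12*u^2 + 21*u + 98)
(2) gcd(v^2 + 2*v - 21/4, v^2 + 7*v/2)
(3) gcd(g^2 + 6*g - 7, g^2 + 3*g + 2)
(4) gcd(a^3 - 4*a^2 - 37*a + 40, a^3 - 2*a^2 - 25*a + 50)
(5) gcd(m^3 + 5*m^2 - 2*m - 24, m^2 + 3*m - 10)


(1) = gcd((u - 7)*(u + 2)*(u + 5), (u - 7)^2*(u + 2)) = u^2 - 5*u - 14
(2) = gcd((v - 3/2)*(v + 7/2), v*(v + 7/2)) = v + 7/2
(3) = gcd((g - 1)*(g + 7), (g + 1)*(g + 2)) = 1
(4) = gcd((a - 8)*(a - 1)*(a + 5), (a - 5)*(a - 2)*(a + 5)) = a + 5
(5) = m - 2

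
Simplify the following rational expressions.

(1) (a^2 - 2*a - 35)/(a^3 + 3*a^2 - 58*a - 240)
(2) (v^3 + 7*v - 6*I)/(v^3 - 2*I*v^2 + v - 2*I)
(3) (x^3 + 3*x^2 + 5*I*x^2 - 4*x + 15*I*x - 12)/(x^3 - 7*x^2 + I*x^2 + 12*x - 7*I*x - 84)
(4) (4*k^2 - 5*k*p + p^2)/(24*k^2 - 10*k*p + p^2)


(1) = (a - 7)/(a^2 - 2*a - 48)
(2) = (v + 3*I)/(v + I)
(3) = (x^2 + x*(3 + I) + 3*I)/(x^2 + x*(-7 - 3*I) + 21*I)
(4) = (-k + p)/(-6*k + p)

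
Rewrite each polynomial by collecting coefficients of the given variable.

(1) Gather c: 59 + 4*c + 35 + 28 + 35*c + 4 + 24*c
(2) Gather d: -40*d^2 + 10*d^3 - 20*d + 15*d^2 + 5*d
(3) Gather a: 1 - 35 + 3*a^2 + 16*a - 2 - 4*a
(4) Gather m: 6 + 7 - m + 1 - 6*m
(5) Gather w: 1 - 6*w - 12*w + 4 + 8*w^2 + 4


(1) = 63*c + 126
(2) = 10*d^3 - 25*d^2 - 15*d
(3) = 3*a^2 + 12*a - 36
(4) = 14 - 7*m
(5) = 8*w^2 - 18*w + 9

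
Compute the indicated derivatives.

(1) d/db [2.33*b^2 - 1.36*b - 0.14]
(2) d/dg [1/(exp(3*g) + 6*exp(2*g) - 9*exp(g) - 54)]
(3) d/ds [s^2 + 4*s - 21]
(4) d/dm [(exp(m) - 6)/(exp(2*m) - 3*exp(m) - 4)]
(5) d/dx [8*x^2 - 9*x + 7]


(1) = 4.66*b - 1.36
(2) = 3*(-exp(2*g) - 4*exp(g) + 3)*exp(g)/(exp(3*g) + 6*exp(2*g) - 9*exp(g) - 54)^2
(3) = 2*s + 4
(4) = (-exp(2*m) + 12*exp(m) - 22)*exp(m)/(exp(4*m) - 6*exp(3*m) + exp(2*m) + 24*exp(m) + 16)
(5) = 16*x - 9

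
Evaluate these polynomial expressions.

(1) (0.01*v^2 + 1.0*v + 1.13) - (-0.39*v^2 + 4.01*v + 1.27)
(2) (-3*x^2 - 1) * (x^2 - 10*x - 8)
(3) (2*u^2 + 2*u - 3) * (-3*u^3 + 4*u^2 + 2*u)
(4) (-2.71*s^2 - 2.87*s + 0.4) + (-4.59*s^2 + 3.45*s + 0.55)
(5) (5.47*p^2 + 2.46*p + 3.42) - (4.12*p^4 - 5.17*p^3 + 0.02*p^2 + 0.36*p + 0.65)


(1) = 0.4*v^2 - 3.01*v - 0.14
(2) = -3*x^4 + 30*x^3 + 23*x^2 + 10*x + 8
(3) = -6*u^5 + 2*u^4 + 21*u^3 - 8*u^2 - 6*u
(4) = -7.3*s^2 + 0.58*s + 0.95
(5) = -4.12*p^4 + 5.17*p^3 + 5.45*p^2 + 2.1*p + 2.77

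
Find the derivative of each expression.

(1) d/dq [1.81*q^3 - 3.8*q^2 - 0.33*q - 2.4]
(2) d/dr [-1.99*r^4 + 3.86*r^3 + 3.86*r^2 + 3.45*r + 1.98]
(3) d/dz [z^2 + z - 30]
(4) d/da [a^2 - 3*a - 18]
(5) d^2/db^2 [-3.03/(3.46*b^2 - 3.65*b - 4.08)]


(1) = 5.43*q^2 - 7.6*q - 0.33
(2) = -7.96*r^3 + 11.58*r^2 + 7.72*r + 3.45
(3) = 2*z + 1
(4) = 2*a - 3
(5) = (-72.547896*b^2 + 76.53174*b + 3.03*(6.92*b - 3.65)*(13.84*b - 7.3) + 85.547808)/(-3.46*b^2 + 3.65*b + 4.08)^3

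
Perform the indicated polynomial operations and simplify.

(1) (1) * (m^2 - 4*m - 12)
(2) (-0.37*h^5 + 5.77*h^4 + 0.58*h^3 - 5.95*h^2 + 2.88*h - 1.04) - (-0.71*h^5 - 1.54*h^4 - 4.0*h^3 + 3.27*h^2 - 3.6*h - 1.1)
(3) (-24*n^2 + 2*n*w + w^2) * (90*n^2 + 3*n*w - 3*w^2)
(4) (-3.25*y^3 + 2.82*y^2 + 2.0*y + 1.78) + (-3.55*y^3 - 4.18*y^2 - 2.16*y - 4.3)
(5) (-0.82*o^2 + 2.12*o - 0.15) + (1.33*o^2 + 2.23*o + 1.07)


(1) = m^2 - 4*m - 12
(2) = 0.34*h^5 + 7.31*h^4 + 4.58*h^3 - 9.22*h^2 + 6.48*h + 0.06
(3) = -2160*n^4 + 108*n^3*w + 168*n^2*w^2 - 3*n*w^3 - 3*w^4
(4) = -6.8*y^3 - 1.36*y^2 - 0.16*y - 2.52
(5) = 0.51*o^2 + 4.35*o + 0.92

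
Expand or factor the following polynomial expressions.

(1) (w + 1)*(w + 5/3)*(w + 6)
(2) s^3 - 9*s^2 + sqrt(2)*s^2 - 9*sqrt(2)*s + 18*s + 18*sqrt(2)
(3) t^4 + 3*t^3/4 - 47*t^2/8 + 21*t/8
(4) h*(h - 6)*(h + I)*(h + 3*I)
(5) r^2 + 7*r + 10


(1) = w^3 + 26*w^2/3 + 53*w/3 + 10
(2) = (s - 6)*(s - 3)*(s + sqrt(2))
(3) = t*(t - 7/4)*(t - 1/2)*(t + 3)
(4) = h^4 - 6*h^3 + 4*I*h^3 - 3*h^2 - 24*I*h^2 + 18*h
(5) = (r + 2)*(r + 5)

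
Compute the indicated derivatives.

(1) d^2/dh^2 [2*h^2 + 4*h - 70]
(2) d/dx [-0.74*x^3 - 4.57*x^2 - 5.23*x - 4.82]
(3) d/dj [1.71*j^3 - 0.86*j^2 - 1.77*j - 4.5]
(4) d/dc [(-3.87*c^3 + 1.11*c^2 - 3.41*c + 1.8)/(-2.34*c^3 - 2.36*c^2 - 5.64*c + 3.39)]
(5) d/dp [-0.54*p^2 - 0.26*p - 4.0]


(1) = 4
(2) = -2.22*x^2 - 9.14*x - 5.23
(3) = 5.13*j^2 - 1.72*j - 1.77
(4) = (11.7306*c^4 + 27.6948*c^3 - 41.0299*c^2 + 16.0218*c - 1.4079)/(5.4756*c^6 + 11.0448*c^5 + 31.9648*c^4 + 10.7556*c^3 + 15.8088*c^2 - 38.2392*c + 11.4921)
(5) = -1.08*p - 0.26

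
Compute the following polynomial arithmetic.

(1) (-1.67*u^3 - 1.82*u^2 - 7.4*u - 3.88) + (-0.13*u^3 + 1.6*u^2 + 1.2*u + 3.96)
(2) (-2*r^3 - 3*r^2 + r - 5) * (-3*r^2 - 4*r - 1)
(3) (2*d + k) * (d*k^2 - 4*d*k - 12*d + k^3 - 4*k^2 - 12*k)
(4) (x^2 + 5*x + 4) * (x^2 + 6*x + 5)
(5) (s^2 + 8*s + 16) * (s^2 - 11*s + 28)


(1) = -1.8*u^3 - 0.22*u^2 - 6.2*u + 0.08
(2) = 6*r^5 + 17*r^4 + 11*r^3 + 14*r^2 + 19*r + 5
(3) = 2*d^2*k^2 - 8*d^2*k - 24*d^2 + 3*d*k^3 - 12*d*k^2 - 36*d*k + k^4 - 4*k^3 - 12*k^2
(4) = x^4 + 11*x^3 + 39*x^2 + 49*x + 20
(5) = s^4 - 3*s^3 - 44*s^2 + 48*s + 448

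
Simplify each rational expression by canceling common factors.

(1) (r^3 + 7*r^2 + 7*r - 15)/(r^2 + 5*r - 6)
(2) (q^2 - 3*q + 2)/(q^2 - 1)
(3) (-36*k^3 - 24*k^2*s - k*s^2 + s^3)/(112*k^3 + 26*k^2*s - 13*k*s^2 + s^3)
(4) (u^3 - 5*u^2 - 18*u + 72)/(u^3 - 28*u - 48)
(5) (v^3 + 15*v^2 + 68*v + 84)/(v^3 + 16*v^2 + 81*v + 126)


(1) = (r^2 + 8*r + 15)/(r + 6)
(2) = (q - 2)/(q + 1)
(3) = (-18*k^2 - 3*k*s + s^2)/(56*k^2 - 15*k*s + s^2)
(4) = (u - 3)/(u + 2)
(5) = (v + 2)/(v + 3)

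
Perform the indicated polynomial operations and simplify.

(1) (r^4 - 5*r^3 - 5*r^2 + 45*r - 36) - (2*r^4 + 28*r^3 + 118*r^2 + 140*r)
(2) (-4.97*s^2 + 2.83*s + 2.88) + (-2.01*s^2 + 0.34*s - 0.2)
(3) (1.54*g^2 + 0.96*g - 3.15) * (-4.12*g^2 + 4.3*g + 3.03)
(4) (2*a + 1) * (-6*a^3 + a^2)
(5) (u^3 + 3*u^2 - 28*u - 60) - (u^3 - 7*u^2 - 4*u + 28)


(1) = -r^4 - 33*r^3 - 123*r^2 - 95*r - 36
(2) = -6.98*s^2 + 3.17*s + 2.68
(3) = -6.3448*g^4 + 2.6668*g^3 + 21.7722*g^2 - 10.6362*g - 9.5445
(4) = -12*a^4 - 4*a^3 + a^2
(5) = 10*u^2 - 24*u - 88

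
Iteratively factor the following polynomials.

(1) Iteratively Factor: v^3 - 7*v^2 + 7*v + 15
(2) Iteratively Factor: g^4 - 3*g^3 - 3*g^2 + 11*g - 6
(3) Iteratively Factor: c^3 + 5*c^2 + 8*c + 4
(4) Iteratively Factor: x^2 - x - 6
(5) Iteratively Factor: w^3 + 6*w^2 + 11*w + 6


(1) = (v + 1)*(v^2 - 8*v + 15) = (v - 3)*(v + 1)*(v - 5)
(2) = (g - 1)*(g^3 - 2*g^2 - 5*g + 6) = (g - 3)*(g - 1)*(g^2 + g - 2) = (g - 3)*(g - 1)*(g + 2)*(g - 1)
(3) = (c + 2)*(c^2 + 3*c + 2) = (c + 2)^2*(c + 1)
(4) = (x + 2)*(x - 3)
(5) = (w + 1)*(w^2 + 5*w + 6) = (w + 1)*(w + 3)*(w + 2)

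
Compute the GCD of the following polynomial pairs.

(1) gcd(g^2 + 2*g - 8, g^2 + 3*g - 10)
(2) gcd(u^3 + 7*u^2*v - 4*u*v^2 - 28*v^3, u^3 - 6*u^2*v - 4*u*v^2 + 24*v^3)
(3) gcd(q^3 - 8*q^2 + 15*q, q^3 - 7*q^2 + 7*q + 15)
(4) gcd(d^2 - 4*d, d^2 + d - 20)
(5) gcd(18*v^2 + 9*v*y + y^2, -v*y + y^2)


(1) = gcd((g - 2)*(g + 4), (g - 2)*(g + 5)) = g - 2
(2) = u^2 - 4*v^2
(3) = q^2 - 8*q + 15
(4) = d - 4
(5) = gcd((3*v + y)*(6*v + y), y*(-v + y)) = 1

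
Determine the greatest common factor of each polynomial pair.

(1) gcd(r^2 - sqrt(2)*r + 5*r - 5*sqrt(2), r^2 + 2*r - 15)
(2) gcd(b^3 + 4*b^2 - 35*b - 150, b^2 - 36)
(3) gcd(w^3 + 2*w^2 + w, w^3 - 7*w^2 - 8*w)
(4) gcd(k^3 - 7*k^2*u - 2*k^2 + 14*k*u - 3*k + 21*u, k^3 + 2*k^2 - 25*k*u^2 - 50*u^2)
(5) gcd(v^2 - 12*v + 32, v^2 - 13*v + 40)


(1) = gcd((r + 5)*(r - sqrt(2)), (r - 3)*(r + 5)) = r + 5
(2) = b - 6
(3) = gcd(w*(w + 1)^2, w*(w - 8)*(w + 1)) = w^2 + w
(4) = gcd((k - 3)*(k + 1)*(k - 7*u), (k + 2)*(k - 5*u)*(k + 5*u)) = 1
(5) = v - 8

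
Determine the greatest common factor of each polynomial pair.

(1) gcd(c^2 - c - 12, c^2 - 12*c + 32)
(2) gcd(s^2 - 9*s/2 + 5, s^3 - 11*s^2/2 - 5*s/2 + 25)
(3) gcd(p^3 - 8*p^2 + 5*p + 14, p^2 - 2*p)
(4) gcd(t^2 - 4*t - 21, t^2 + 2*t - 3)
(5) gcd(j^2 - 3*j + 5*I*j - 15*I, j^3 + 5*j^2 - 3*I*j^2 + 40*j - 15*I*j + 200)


(1) = gcd((c - 4)*(c + 3), (c - 8)*(c - 4)) = c - 4
(2) = gcd((s - 5/2)*(s - 2), (s - 5)*(s - 5/2)*(s + 2)) = s - 5/2
(3) = gcd((p - 7)*(p - 2)*(p + 1), p*(p - 2)) = p - 2
(4) = gcd((t - 7)*(t + 3), (t - 1)*(t + 3)) = t + 3
(5) = gcd((j - 3)*(j + 5*I), (j + 5)*(j - 8*I)*(j + 5*I)) = j + 5*I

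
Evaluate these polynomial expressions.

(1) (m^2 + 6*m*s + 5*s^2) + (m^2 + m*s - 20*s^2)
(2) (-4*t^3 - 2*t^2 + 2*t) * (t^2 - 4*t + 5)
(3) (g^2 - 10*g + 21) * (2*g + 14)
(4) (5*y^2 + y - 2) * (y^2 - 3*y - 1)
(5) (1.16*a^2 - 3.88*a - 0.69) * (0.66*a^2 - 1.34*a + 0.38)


(1) = 2*m^2 + 7*m*s - 15*s^2
(2) = -4*t^5 + 14*t^4 - 10*t^3 - 18*t^2 + 10*t
(3) = 2*g^3 - 6*g^2 - 98*g + 294
(4) = 5*y^4 - 14*y^3 - 10*y^2 + 5*y + 2
(5) = 0.7656*a^4 - 4.1152*a^3 + 5.1846*a^2 - 0.5498*a - 0.2622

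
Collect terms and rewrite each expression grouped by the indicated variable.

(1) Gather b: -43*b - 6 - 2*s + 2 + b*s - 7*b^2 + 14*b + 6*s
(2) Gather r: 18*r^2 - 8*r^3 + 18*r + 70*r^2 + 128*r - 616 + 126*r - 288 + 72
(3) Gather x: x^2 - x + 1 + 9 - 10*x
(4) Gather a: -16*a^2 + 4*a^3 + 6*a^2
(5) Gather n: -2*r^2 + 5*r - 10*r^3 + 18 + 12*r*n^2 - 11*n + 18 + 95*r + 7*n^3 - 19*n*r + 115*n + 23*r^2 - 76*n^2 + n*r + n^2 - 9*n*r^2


(1) = -7*b^2 + b*(s - 29) + 4*s - 4
(2) = -8*r^3 + 88*r^2 + 272*r - 832
(3) = x^2 - 11*x + 10
(4) = 4*a^3 - 10*a^2
(5) = 7*n^3 + n^2*(12*r - 75) + n*(-9*r^2 - 18*r + 104) - 10*r^3 + 21*r^2 + 100*r + 36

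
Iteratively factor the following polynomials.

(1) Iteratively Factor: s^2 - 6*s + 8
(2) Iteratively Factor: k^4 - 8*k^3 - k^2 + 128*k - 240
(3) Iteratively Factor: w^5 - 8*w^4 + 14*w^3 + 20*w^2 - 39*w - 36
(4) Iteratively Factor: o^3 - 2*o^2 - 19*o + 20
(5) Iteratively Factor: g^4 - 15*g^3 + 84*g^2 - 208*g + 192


(1) = (s - 4)*(s - 2)
(2) = (k - 4)*(k^3 - 4*k^2 - 17*k + 60) = (k - 4)*(k - 3)*(k^2 - k - 20) = (k - 5)*(k - 4)*(k - 3)*(k + 4)
(3) = (w + 1)*(w^4 - 9*w^3 + 23*w^2 - 3*w - 36) = (w - 4)*(w + 1)*(w^3 - 5*w^2 + 3*w + 9) = (w - 4)*(w - 3)*(w + 1)*(w^2 - 2*w - 3) = (w - 4)*(w - 3)^2*(w + 1)*(w + 1)
(4) = (o + 4)*(o^2 - 6*o + 5) = (o - 5)*(o + 4)*(o - 1)
(5) = (g - 3)*(g^3 - 12*g^2 + 48*g - 64) = (g - 4)*(g - 3)*(g^2 - 8*g + 16) = (g - 4)^2*(g - 3)*(g - 4)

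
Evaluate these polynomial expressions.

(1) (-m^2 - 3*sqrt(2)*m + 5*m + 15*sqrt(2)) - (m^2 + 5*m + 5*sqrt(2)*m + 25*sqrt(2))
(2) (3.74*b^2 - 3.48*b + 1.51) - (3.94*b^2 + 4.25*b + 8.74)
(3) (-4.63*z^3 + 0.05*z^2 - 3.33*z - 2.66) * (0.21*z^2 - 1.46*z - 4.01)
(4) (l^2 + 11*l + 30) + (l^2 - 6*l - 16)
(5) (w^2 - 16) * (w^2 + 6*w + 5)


(1) = -2*m^2 - 8*sqrt(2)*m - 10*sqrt(2)
(2) = -0.2*b^2 - 7.73*b - 7.23
(3) = -0.9723*z^5 + 6.7703*z^4 + 17.794*z^3 + 4.1027*z^2 + 17.2369*z + 10.6666
(4) = 2*l^2 + 5*l + 14
(5) = w^4 + 6*w^3 - 11*w^2 - 96*w - 80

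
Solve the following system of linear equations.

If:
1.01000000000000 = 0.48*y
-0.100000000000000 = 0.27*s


Then:
s = -0.37
y = 2.10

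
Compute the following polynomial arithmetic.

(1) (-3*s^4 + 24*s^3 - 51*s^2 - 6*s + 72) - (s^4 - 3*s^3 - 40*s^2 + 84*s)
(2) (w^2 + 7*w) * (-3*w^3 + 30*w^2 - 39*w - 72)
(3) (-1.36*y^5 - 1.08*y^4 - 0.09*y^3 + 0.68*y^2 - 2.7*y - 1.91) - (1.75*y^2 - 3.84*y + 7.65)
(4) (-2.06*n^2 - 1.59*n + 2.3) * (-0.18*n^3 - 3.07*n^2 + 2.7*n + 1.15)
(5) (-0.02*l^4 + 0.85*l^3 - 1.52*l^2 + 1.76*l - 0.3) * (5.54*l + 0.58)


(1) = -4*s^4 + 27*s^3 - 11*s^2 - 90*s + 72
(2) = -3*w^5 + 9*w^4 + 171*w^3 - 345*w^2 - 504*w
(3) = -1.36*y^5 - 1.08*y^4 - 0.09*y^3 - 1.07*y^2 + 1.14*y - 9.56
(4) = 0.3708*n^5 + 6.6104*n^4 - 1.0947*n^3 - 13.723*n^2 + 4.3815*n + 2.645
(5) = -0.1108*l^5 + 4.6974*l^4 - 7.9278*l^3 + 8.8688*l^2 - 0.6412*l - 0.174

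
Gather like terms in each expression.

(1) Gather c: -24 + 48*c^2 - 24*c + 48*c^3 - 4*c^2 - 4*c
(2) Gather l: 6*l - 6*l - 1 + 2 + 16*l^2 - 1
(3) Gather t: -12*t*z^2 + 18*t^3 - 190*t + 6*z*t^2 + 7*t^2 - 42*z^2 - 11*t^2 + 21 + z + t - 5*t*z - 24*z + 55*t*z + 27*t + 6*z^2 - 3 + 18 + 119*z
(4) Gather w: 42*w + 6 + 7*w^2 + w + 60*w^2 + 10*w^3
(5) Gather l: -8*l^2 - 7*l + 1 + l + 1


(1) = 48*c^3 + 44*c^2 - 28*c - 24
(2) = 16*l^2
(3) = 18*t^3 + t^2*(6*z - 4) + t*(-12*z^2 + 50*z - 162) - 36*z^2 + 96*z + 36
(4) = 10*w^3 + 67*w^2 + 43*w + 6
(5) = -8*l^2 - 6*l + 2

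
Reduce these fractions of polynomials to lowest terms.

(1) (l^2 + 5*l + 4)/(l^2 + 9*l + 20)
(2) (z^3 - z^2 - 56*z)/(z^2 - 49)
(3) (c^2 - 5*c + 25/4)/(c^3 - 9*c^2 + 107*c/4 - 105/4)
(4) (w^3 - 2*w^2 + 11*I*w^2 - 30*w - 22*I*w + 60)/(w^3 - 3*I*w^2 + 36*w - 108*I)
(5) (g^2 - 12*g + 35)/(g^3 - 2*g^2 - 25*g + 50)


(1) = (l + 1)/(l + 5)
(2) = (z^2 - 8*z)/(z - 7)
(3) = (2*c - 5)/(2*c^2 - 13*c + 21)
(4) = (w^2 + w*(-2 + 5*I) - 10*I)/(w^2 - 9*I*w - 18)
(5) = (g - 7)/(g^2 + 3*g - 10)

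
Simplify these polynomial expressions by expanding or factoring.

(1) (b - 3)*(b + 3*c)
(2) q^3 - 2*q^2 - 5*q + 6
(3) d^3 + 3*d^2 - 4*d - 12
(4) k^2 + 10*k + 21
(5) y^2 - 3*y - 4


(1) = b^2 + 3*b*c - 3*b - 9*c
(2) = (q - 3)*(q - 1)*(q + 2)
(3) = (d - 2)*(d + 2)*(d + 3)
(4) = (k + 3)*(k + 7)
(5) = (y - 4)*(y + 1)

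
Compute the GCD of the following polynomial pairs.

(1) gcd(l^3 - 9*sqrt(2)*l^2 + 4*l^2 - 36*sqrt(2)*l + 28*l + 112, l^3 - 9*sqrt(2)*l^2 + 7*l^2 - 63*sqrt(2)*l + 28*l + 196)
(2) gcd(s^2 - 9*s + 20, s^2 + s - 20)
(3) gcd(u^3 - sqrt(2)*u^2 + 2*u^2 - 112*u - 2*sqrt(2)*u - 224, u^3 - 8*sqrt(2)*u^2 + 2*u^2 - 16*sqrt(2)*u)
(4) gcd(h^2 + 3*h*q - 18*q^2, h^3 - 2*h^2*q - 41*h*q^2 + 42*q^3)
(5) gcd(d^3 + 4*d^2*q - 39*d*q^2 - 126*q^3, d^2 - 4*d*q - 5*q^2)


(1) = gcd((l + 4)*(l - 7*sqrt(2))*(l - 2*sqrt(2)), (l + 7)*(l - 7*sqrt(2))*(l - 2*sqrt(2))) = l^2 - 9*sqrt(2)*l + 28
(2) = s - 4
(3) = gcd((u + 2)*(u - 8*sqrt(2))*(u + 7*sqrt(2)), u*(u + 2)*(u - 8*sqrt(2))) = u^2 + u*(2 - 8*sqrt(2)) - 16*sqrt(2)
(4) = h + 6*q
(5) = gcd((d - 6*q)*(d + 3*q)*(d + 7*q), (d - 5*q)*(d + q)) = 1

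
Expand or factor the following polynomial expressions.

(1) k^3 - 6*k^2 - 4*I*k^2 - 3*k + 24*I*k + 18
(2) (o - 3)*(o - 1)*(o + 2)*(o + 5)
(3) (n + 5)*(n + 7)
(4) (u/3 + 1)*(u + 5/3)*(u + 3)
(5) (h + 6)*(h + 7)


(1) = (k - 6)*(k - 3*I)*(k - I)
(2) = o^4 + 3*o^3 - 15*o^2 - 19*o + 30
(3) = n^2 + 12*n + 35
(4) = u^3/3 + 23*u^2/9 + 19*u/3 + 5
(5) = h^2 + 13*h + 42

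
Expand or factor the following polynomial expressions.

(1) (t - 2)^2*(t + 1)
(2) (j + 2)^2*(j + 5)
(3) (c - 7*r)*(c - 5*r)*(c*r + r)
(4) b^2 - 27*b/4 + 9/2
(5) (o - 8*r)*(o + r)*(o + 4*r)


(1) = t^3 - 3*t^2 + 4
(2) = j^3 + 9*j^2 + 24*j + 20
(3) = c^3*r - 12*c^2*r^2 + c^2*r + 35*c*r^3 - 12*c*r^2 + 35*r^3
(4) = (b - 6)*(b - 3/4)
(5) = o^3 - 3*o^2*r - 36*o*r^2 - 32*r^3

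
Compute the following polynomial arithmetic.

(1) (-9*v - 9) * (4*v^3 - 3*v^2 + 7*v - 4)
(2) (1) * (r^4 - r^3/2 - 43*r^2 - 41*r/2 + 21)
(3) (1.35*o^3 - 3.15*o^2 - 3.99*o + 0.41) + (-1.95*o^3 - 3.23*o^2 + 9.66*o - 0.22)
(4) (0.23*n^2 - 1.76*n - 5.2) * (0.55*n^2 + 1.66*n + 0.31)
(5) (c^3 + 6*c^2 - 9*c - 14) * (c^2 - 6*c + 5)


(1) = -36*v^4 - 9*v^3 - 36*v^2 - 27*v + 36
(2) = r^4 - r^3/2 - 43*r^2 - 41*r/2 + 21
(3) = -0.6*o^3 - 6.38*o^2 + 5.67*o + 0.19
(4) = 0.1265*n^4 - 0.5862*n^3 - 5.7103*n^2 - 9.1776*n - 1.612
(5) = c^5 - 40*c^3 + 70*c^2 + 39*c - 70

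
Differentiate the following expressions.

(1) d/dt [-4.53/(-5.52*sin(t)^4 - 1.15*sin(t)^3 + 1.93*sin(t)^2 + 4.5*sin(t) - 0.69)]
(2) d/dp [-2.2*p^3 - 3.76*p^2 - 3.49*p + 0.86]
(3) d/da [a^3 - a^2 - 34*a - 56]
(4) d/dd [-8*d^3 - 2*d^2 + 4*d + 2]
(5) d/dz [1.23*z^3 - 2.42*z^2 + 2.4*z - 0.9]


(1) = (-100.0224*sin(t)^3 - 15.6285*sin(t)^2 + 17.4858*sin(t) + 20.385)*cos(t)/(5.52*sin(t)^4 + 1.15*sin(t)^3 - 1.93*sin(t)^2 - 4.5*sin(t) + 0.69)^2
(2) = -6.6*p^2 - 7.52*p - 3.49
(3) = 3*a^2 - 2*a - 34
(4) = -24*d^2 - 4*d + 4
(5) = 3.69*z^2 - 4.84*z + 2.4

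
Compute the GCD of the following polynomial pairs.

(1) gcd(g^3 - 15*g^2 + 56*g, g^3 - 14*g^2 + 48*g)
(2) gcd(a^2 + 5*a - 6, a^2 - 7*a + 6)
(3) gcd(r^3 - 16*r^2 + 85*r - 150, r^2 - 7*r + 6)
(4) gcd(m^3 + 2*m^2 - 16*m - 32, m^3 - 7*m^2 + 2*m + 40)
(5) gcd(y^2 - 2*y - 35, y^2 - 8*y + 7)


(1) = gcd(g*(g - 8)*(g - 7), g*(g - 8)*(g - 6)) = g^2 - 8*g
(2) = gcd((a - 1)*(a + 6), (a - 6)*(a - 1)) = a - 1
(3) = r - 6
(4) = gcd((m - 4)*(m + 2)*(m + 4), (m - 5)*(m - 4)*(m + 2)) = m^2 - 2*m - 8
(5) = gcd((y - 7)*(y + 5), (y - 7)*(y - 1)) = y - 7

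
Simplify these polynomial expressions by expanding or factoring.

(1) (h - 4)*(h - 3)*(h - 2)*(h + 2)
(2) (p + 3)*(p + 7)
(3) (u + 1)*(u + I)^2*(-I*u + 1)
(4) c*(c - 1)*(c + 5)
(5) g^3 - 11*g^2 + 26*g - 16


(1) = h^4 - 7*h^3 + 8*h^2 + 28*h - 48
(2) = p^2 + 10*p + 21
(3) = -I*u^4 + 3*u^3 - I*u^3 + 3*u^2 + 3*I*u^2 - u + 3*I*u - 1
(4) = c^3 + 4*c^2 - 5*c
(5) = (g - 8)*(g - 2)*(g - 1)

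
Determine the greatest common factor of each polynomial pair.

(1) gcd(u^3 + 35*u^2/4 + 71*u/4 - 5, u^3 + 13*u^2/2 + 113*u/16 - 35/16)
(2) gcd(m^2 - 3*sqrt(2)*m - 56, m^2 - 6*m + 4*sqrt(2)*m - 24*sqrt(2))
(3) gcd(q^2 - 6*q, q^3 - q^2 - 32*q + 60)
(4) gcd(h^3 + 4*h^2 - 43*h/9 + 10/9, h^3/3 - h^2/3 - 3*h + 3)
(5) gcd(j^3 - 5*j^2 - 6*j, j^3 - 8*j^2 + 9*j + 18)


(1) = u^2 + 19*u/4 - 5/4
(2) = gcd((m - 7*sqrt(2))*(m + 4*sqrt(2)), (m - 6)*(m + 4*sqrt(2))) = m + 4*sqrt(2)
(3) = gcd(q*(q - 6), (q - 5)*(q - 2)*(q + 6)) = 1
(4) = gcd((h - 2/3)*(h - 1/3)*(h + 5), (h/3 + 1)*(h - 3)*(h - 1)) = 1
(5) = j^2 - 5*j - 6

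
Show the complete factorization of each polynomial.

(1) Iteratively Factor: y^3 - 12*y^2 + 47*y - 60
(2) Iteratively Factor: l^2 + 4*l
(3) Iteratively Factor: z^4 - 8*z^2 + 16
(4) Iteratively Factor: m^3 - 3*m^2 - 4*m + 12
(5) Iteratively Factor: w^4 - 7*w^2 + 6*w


(1) = (y - 4)*(y^2 - 8*y + 15) = (y - 5)*(y - 4)*(y - 3)
(2) = (l + 4)*(l)
(3) = (z - 2)*(z^3 + 2*z^2 - 4*z - 8) = (z - 2)*(z + 2)*(z^2 - 4) = (z - 2)*(z + 2)^2*(z - 2)
(4) = (m - 3)*(m^2 - 4) = (m - 3)*(m - 2)*(m + 2)
(5) = (w - 2)*(w^3 + 2*w^2 - 3*w) = (w - 2)*(w - 1)*(w^2 + 3*w) = (w - 2)*(w - 1)*(w + 3)*(w)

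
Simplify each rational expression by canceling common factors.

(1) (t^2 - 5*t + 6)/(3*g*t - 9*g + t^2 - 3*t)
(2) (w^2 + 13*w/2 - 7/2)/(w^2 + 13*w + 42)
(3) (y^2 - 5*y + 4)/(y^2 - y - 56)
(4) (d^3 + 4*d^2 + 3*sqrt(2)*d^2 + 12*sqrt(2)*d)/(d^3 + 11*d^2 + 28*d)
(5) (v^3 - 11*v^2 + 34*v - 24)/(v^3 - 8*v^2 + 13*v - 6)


(1) = (t - 2)/(3*g + t)
(2) = (2*w - 1)/(2*w + 12)
(3) = (y^2 - 5*y + 4)/(y^2 - y - 56)
(4) = (d + 3*sqrt(2))/(d + 7)
(5) = (v - 4)/(v - 1)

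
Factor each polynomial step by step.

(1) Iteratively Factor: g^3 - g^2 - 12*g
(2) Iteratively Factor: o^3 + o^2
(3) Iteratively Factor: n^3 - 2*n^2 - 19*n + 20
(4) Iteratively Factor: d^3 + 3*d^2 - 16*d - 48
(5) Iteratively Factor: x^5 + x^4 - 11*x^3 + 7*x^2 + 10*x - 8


(1) = (g - 4)*(g^2 + 3*g) = (g - 4)*(g + 3)*(g)
(2) = (o + 1)*(o^2) = o*(o + 1)*(o)
(3) = (n + 4)*(n^2 - 6*n + 5) = (n - 1)*(n + 4)*(n - 5)
(4) = (d + 4)*(d^2 - d - 12) = (d + 3)*(d + 4)*(d - 4)
(5) = (x + 1)*(x^4 - 11*x^2 + 18*x - 8) = (x - 1)*(x + 1)*(x^3 + x^2 - 10*x + 8) = (x - 2)*(x - 1)*(x + 1)*(x^2 + 3*x - 4) = (x - 2)*(x - 1)*(x + 1)*(x + 4)*(x - 1)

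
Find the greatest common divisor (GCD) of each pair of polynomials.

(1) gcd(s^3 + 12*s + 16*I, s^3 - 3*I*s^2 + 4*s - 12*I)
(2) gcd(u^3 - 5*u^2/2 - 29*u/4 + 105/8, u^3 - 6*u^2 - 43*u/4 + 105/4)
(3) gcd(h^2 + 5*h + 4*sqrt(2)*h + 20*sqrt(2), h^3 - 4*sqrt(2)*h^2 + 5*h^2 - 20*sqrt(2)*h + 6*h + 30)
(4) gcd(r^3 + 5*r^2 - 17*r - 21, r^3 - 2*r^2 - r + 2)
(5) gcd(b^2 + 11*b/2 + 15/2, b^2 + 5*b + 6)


(1) = s + 2*I
(2) = gcd((u - 7/2)*(u - 3/2)*(u + 5/2), (u - 7)*(u - 3/2)*(u + 5/2)) = u^2 + u - 15/4
(3) = h + 5
(4) = r + 1
(5) = gcd((b + 5/2)*(b + 3), (b + 2)*(b + 3)) = b + 3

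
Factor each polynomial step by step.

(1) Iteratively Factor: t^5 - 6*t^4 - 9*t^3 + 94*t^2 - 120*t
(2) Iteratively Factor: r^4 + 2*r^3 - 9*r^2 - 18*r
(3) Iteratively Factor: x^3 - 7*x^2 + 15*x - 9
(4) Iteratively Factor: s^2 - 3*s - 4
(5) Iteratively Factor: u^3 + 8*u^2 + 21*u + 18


(1) = (t - 2)*(t^4 - 4*t^3 - 17*t^2 + 60*t) = (t - 2)*(t + 4)*(t^3 - 8*t^2 + 15*t) = t*(t - 2)*(t + 4)*(t^2 - 8*t + 15) = t*(t - 3)*(t - 2)*(t + 4)*(t - 5)
(2) = (r + 3)*(r^3 - r^2 - 6*r) = r*(r + 3)*(r^2 - r - 6) = r*(r + 2)*(r + 3)*(r - 3)
(3) = (x - 3)*(x^2 - 4*x + 3) = (x - 3)*(x - 1)*(x - 3)
(4) = (s - 4)*(s + 1)
(5) = (u + 2)*(u^2 + 6*u + 9) = (u + 2)*(u + 3)*(u + 3)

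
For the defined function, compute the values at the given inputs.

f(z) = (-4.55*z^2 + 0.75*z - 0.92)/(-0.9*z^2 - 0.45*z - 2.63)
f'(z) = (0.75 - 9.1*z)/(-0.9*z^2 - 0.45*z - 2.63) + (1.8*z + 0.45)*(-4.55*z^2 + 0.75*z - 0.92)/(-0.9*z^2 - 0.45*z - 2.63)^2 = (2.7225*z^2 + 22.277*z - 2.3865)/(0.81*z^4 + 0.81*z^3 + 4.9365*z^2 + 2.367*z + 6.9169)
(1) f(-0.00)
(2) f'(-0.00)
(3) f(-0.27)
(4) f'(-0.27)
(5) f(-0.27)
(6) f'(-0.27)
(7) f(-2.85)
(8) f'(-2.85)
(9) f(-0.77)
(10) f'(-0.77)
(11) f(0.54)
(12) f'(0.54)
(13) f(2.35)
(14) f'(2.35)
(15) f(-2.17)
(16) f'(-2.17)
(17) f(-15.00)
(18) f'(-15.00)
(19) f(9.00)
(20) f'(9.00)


(1) = 0.35
(2) = -0.35
(3) = 0.56
(4) = -1.24
(5) = 0.56
(6) = -1.24
(7) = 4.62
(8) = -0.58
(9) = 1.49
(10) = -2.26
(11) = 0.59
(12) = 1.06
(13) = 2.80
(14) = 0.87
(15) = 4.07
(16) = -1.09
(17) = 5.22
(18) = 0.01
(19) = 4.56
(20) = 0.07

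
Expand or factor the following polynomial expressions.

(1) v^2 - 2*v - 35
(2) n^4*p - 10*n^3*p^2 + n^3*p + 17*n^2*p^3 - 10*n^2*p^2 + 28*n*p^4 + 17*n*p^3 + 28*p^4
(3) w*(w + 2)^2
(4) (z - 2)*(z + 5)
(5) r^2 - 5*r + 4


(1) = (v - 7)*(v + 5)
(2) = (n - 7*p)*(n - 4*p)*(n + p)*(n*p + p)
(3) = w^3 + 4*w^2 + 4*w
(4) = z^2 + 3*z - 10
(5) = (r - 4)*(r - 1)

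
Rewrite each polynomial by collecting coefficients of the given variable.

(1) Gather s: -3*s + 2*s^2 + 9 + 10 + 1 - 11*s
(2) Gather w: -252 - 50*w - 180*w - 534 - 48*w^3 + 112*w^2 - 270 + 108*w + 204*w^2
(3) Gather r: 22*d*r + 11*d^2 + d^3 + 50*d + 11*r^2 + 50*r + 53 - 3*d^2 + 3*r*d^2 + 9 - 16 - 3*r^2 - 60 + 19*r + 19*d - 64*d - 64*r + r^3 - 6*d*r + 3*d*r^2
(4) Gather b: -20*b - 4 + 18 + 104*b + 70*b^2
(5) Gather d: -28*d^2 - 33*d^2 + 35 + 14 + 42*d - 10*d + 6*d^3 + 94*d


(1) = 2*s^2 - 14*s + 20
(2) = -48*w^3 + 316*w^2 - 122*w - 1056
(3) = d^3 + 8*d^2 + 5*d + r^3 + r^2*(3*d + 8) + r*(3*d^2 + 16*d + 5) - 14
(4) = 70*b^2 + 84*b + 14
(5) = 6*d^3 - 61*d^2 + 126*d + 49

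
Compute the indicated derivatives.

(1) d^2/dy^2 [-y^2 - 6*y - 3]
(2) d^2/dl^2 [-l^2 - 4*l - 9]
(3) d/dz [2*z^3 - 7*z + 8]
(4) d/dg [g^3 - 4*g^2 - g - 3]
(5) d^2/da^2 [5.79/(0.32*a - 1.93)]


(1) = -2
(2) = -2
(3) = 6*z^2 - 7
(4) = 3*g^2 - 8*g - 1
(5) = 1.185792/(0.32*a - 1.93)^3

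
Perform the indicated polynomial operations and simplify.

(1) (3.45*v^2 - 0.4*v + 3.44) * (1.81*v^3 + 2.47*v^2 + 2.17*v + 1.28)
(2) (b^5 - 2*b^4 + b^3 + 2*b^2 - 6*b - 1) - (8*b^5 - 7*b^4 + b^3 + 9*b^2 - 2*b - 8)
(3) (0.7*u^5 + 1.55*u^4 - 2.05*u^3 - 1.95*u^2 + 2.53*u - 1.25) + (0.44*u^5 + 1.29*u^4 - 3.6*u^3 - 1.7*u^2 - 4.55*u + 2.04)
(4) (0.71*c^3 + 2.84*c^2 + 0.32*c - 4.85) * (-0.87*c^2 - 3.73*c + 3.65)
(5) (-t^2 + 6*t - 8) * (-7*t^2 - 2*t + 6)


(1) = 6.2445*v^5 + 7.7975*v^4 + 12.7249*v^3 + 12.0448*v^2 + 6.9528*v + 4.4032
(2) = -7*b^5 + 5*b^4 - 7*b^2 - 4*b + 7
(3) = 1.14*u^5 + 2.84*u^4 - 5.65*u^3 - 3.65*u^2 - 2.02*u + 0.79
(4) = -0.6177*c^5 - 5.1191*c^4 - 8.2801*c^3 + 13.3919*c^2 + 19.2585*c - 17.7025
(5) = 7*t^4 - 40*t^3 + 38*t^2 + 52*t - 48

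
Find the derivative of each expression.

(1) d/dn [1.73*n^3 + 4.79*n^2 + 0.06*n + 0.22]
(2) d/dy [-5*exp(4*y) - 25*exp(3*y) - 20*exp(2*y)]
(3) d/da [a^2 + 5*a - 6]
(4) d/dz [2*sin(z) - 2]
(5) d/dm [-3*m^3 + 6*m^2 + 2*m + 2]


(1) = 5.19*n^2 + 9.58*n + 0.06
(2) = (-20*exp(2*y) - 75*exp(y) - 40)*exp(2*y)
(3) = 2*a + 5
(4) = 2*cos(z)
(5) = -9*m^2 + 12*m + 2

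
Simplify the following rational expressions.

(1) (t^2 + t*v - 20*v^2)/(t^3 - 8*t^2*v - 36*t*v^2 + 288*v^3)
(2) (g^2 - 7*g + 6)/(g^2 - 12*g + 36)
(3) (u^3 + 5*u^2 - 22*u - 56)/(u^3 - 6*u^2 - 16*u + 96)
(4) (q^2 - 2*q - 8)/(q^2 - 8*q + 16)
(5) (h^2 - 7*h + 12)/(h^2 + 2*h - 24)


(1) = (t^2 + t*v - 20*v^2)/(t^3 - 8*t^2*v - 36*t*v^2 + 288*v^3)
(2) = (g - 1)/(g - 6)
(3) = (u^2 + 9*u + 14)/(u^2 - 2*u - 24)
(4) = (q + 2)/(q - 4)
(5) = (h - 3)/(h + 6)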